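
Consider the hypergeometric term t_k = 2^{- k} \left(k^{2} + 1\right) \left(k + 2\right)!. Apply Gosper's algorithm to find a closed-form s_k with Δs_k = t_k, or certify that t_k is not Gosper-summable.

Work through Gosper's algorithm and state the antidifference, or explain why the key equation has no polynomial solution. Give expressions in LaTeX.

s_k = 2^{1 - k} \left(k - 2\right) \left(k + 2\right)!

r(k) = (k + 3)*((k + 1)**2 + 1)/(2*(k**2 + 1)) after simplifying.
Normal form (A,B,C) = (k/2 + 3/2, 1, k**2 + 1).
Need (k/2 + 3/2)·f(k+1) − (1)·f(k) = k**2 + 1.
Degrees (1,0,2) ⇒ d ≤ 1.
Coefficient equations give f(k) = 2*(k - 2).
R(k) = B(k−1)·f(k)/C(k) = 2*(k - 2)/(k**2 + 1); s_k = R·t_k = 2**(1 - k)*(k - 2)*factorial(k + 2).
s_(k+1) − s_k = (k**2 + 1)*factorial(k + 2)/2**k = t_k.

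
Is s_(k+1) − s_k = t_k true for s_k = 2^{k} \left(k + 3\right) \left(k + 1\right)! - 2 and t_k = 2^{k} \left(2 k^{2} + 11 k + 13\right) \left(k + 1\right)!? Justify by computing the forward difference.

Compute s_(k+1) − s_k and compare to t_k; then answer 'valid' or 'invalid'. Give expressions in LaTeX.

s_(k+1) = 2**(k + 1)*(k + 4)*factorial(k + 2) - 2
s_(k+1) − s_k = 2**k*(2*k**2 + 11*k + 13)*factorial(k + 1)
(s_(k+1) − s_k) − t_k = 0

Valid: the claim telescopes to t_k.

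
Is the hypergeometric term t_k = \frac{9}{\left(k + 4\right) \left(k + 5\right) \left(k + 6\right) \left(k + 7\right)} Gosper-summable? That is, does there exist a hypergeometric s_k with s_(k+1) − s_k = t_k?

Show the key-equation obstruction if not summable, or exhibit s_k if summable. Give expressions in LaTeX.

The ratio is (k + 4)/(k + 8).
Factor: A=k + 4; B=k + 8; C=1.
Solve (k + 4)·f(k+1) − (k + 7)·f(k) = 1.
From deg A=1, deg B=1, deg C=0: d=3.
Solving with deg f ≤ 3: f(k) = k*(k**2 + 15*k + 74)/360.
Certificate R = B(k−1)f/C = k*(k + 7)*(k**2 + 15*k + 74)/360 gives s_k = k*(k**2 + 15*k + 74)/(40*(k + 4)*(k + 5)*(k + 6)).
Δs = 9/(k**4 + 22*k**3 + 179*k**2 + 638*k + 840), as required.

Yes. s_k = \frac{k \left(k^{2} + 15 k + 74\right)}{40 \left(k + 4\right) \left(k + 5\right) \left(k + 6\right)}.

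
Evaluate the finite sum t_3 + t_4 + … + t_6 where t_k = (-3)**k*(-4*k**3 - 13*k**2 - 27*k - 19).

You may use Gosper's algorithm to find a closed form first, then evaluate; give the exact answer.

Σ = -904176

Ratio r(k) = 3*(-4*k**3 - 25*k**2 - 65*k - 63)/(4*k**3 + 13*k**2 + 27*k + 19).
Take A(k)=-3, B(k)=1, C(k)=k**3 + 13*k**2/4 + 27*k/4 + 19/4.
Need (-3)·f(k+1) − (1)·f(k) = k**3 + 13*k**2/4 + 27*k/4 + 19/4.
Bound: deg f ≤ 3.
A polynomial solution: f(k) = -(k**3 + k**2 + 3*k + 1)/4.
Certificate R = B(k−1)f/C = -(k**3 + k**2 + 3*k + 1)/(4*k**3 + 13*k**2 + 27*k + 19) gives s_k = (-3)**k*(k**3 + k**2 + 3*k + 1).
Check: Δs_k = (-3)**k*(-4*k**3 - 13*k**2 - 27*k - 19). ✓
Sum = s_(7) − s_(3); s_(7) = -905418, s_(3) = -1242 ⇒ -904176.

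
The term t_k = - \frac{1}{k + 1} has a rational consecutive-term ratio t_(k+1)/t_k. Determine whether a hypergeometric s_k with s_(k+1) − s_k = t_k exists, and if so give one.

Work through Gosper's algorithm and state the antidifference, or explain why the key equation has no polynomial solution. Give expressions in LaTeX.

none (Gosper's algorithm certifies no s_k)

t_(k+1)/t_k = (k + 1)/(k + 2).
Normal form (A,B,C) = (k + 1, k + 2, 1).
Set up (k + 1)·f(k+1) − (k + 1)·f(k) − (1) = 0.
d = 0 from the (1,1,0) case.
f = c0 ⇒ A·f(k+1) − B(k−1)·f(k) − C = -1. The system {-1 = 0} is inconsistent; no antidifference.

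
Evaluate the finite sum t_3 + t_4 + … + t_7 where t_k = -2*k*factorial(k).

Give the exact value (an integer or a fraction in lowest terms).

Σ = -80628

Compute t_(k+1)/t_k: get (k + 1)**2/k.
Take A(k)=k + 1, B(k)=1, C(k)=k.
Solve (k + 1)·f(k+1) − (1)·f(k) = k.
Degrees (1,0,1) ⇒ d ≤ 0.
Solving with deg f ≤ 0: f(k) = 1.
Certificate R = B(k−1)f/C = 1/k gives s_k = -2*factorial(k).
s_(k+1) − s_k = -2*k*factorial(k) = t_k.
Telescoping: Σ = s_(8) − s_(3) = -80640 − (-12) = -80628.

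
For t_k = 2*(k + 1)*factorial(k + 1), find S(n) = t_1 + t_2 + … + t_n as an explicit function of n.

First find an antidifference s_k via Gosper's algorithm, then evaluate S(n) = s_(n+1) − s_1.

Compute t_(k+1)/t_k: get (k + 2)**2/(k + 1).
Factor: A=k + 2; B=1; C=k + 1.
Set up (k + 2)·f(k+1) − (1)·f(k) − (k + 1) = 0.
From deg A=1, deg B=0, deg C=1: d=0.
Match coefficients ⇒ f(k) = 1.
R(k) = B(k−1)·f(k)/C(k) = 1/(k + 1); s_k = R·t_k = 2*factorial(k + 1).
s_(k+1) − s_k = 2*(k + 1)*factorial(k + 1) = t_k.
Telescope: S(n) = s_(n+1) − s_(1) = 2*factorial(n + 2) − (4) = 2*factorial(n + 2) - 4.

S(n) = 2*factorial(n + 2) - 4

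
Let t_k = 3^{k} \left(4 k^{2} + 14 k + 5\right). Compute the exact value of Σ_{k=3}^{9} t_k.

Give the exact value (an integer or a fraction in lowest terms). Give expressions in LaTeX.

Compute t_(k+1)/t_k: get 3*(4*k**2 + 22*k + 23)/(4*k**2 + 14*k + 5).
Gosper form: A/B · C(k+1)/C(k) with A=3, B=1, C=k**2 + 7*k/2 + 5/4.
Set up (3)·f(k+1) − (1)·f(k) − (k**2 + 7*k/2 + 5/4) = 0.
d = 2 from the (0,0,2) case.
A polynomial solution: f(k) = (2*k**2 + k - 2)/4.
So s_k = (B(k−1)f/C)·t_k = ((2*k**2 + k - 2)/(4*k**2 + 14*k + 5))·t_k = 3**k*(2*k**2 + k - 2).
Verify: 3**k*(4*k**2 + 14*k + 5) matches t_k.
Telescoping: Σ = s_(10) − s_(3) = 12282192 − (513) = 12281679.

Σ = 12281679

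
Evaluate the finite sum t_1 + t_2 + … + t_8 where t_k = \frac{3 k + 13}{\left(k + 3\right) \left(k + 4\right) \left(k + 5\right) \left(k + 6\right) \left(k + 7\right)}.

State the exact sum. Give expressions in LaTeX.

t_(k+1)/t_k = (k + 3)*(3*k + 16)/((k + 8)*(3*k + 13)).
So A=k + 3 and B=k + 8, with C=k + 13/3.
Solve (k + 3)·f(k+1) − (k + 7)·f(k) = k + 13/3.
Bound: deg f ≤ 4.
Coefficient equations give f(k) = k*(k + 4)*(k**2 + 14*k + 63)/270.
Certificate R = B(k−1)f/C = k*(k + 4)*(k + 7)*(k**2 + 14*k + 63)/(90*(3*k + 13)) gives s_k = k*(k**2 + 14*k + 63)/(90*(k**3 + 14*k**2 + 63*k + 90)).
Verify: (3*k + 13)/(k**5 + 25*k**4 + 245*k**3 + 1175*k**2 + 2754*k + 2520) matches t_k.
Evaluate s at k=9 and k=1: 3/280 and 13/2520; difference 1/180.

Σ = 1/180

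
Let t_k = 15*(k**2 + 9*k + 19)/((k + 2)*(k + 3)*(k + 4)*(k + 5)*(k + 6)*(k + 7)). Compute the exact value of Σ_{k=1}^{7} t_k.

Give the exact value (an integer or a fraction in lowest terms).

Σ = 5/112

Compute t_(k+1)/t_k: get (k + 2)*(9*k + (k + 1)**2 + 28)/((k + 8)*(k**2 + 9*k + 19)).
Normal form (A,B,C) = (k + 2, k + 8, k**2 + 9*k + 19).
Key eq: (k + 2)·f(k+1) = (k + 7)·f(k) + (k**2 + 9*k + 19).
Bound: deg f ≤ 5.
Match coefficients ⇒ f(k) = k*(k + 3)*(k + 5)*(k**2 + 12*k + 44)/144.
R(k) = B(k−1)·f(k)/C(k) = k*(k + 3)*(k + 5)*(k + 7)*(k**2 + 12*k + 44)/(144*(k**2 + 9*k + 19)); s_k = R·t_k = 5*k*(k**2 + 12*k + 44)/(48*(k**3 + 12*k**2 + 44*k + 48)).
s_(k+1) − s_k = 15*(k**2 + 9*k + 19)/(k**6 + 27*k**5 + 295*k**4 + 1665*k**3 + 5104*k**2 + 8028*k + 5040) = t_k.
Telescoping: Σ = s_(8) − s_(1) = 17/168 − (19/336) = 5/112.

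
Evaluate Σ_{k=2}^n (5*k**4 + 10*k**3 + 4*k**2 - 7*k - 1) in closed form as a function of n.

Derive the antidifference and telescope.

r(k) = (5*k**4 + 30*k**3 + 64*k**2 + 51*k + 11)/(5*k**4 + 10*k**3 + 4*k**2 - 7*k - 1) after simplifying.
Factor: A=1; B=1; C=k**4 + 2*k**3 + 4*k**2/5 - 7*k/5 - 1/5.
Need (1)·f(k+1) − (1)·f(k) = k**4 + 2*k**3 + 4*k**2/5 - 7*k/5 - 1/5.
deg f ≤ 5 (via 0,0,4).
Solving with deg f ≤ 5: f(k) = k*(k**4 - 2*k**2 - 3*k + 3)/5.
Then R = B(k−1)f/C = k*(k**4 - 2*k**2 - 3*k + 3)/(5*k**4 + 10*k**3 + 4*k**2 - 7*k - 1), so s_k = R(k)·t_k = k*(k**4 - 2*k**2 - 3*k + 3).
Check: Δs_k = 5*k**4 + 10*k**3 + 4*k**2 - 7*k - 1. ✓
Evaluate: s_(n+1) = n**5 + 5*n**4 + 8*n**3 + n**2 - 4*n - 1; subtract s_(2) = 10 ⇒ S(n) = n**5 + 5*n**4 + 8*n**3 + n**2 - 4*n - 11.

S(n) = n**5 + 5*n**4 + 8*n**3 + n**2 - 4*n - 11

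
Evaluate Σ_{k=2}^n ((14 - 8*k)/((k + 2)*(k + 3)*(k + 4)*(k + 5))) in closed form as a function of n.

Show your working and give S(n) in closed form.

S(n) = (-n**3 - 12*n**2 + 33*n - 20)/(20*(n**3 + 12*n**2 + 47*n + 60))

Ratio r(k) = (k + 2)*(4*k - 3)/((k + 6)*(4*k - 7)).
So A=k + 2 and B=k + 6, with C=k - 7/4.
Key eq: (k + 2)·f(k+1) = (k + 5)·f(k) + (k - 7/4).
Bound: deg f ≤ 3.
Match coefficients ⇒ f(k) = -k*(k**2 + 9*k + 74)/96.
Certificate R = B(k−1)f/C = -k*(k + 5)*(k**2 + 9*k + 74)/(24*(4*k - 7)) gives s_k = k*(k**2 + 9*k + 74)/(12*(k + 2)*(k + 3)*(k + 4)).
Check: Δs_k = 2*(7 - 4*k)/(k**4 + 14*k**3 + 71*k**2 + 154*k + 120). ✓
Σ_(k=2)^n t_k = s_(n+1) − s_(2) = ((n**3 + 12*n**2 + 95*n + 84)/(12*(n**3 + 12*n**2 + 47*n + 60))) − (2/15), i.e. (-n**3 - 12*n**2 + 33*n - 20)/(20*(n**3 + 12*n**2 + 47*n + 60)).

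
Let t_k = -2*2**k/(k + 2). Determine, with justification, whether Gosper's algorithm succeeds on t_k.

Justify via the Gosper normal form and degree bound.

Ratio r(k) = 2*(k + 2)/(k + 3).
So A=2*k + 4 and B=k + 3, with C=1.
f must satisfy (2*k + 4)·f(k+1) − (k + 2)·f(k) = 1.
deg f ≤ -1 (via 1,1,0).
deg f ≤ -1 is impossible — no certificate.

No; the degree bound rules out any f.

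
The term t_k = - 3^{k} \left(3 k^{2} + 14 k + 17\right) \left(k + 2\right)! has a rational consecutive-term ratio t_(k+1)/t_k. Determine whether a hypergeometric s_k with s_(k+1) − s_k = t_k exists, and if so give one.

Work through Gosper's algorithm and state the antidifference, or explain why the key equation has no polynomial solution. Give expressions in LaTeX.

Step 1: r(k) = 3*(3*k**3 + 29*k**2 + 94*k + 102)/(3*k**2 + 14*k + 17).
Take A(k)=3*k + 9, B(k)=1, C(k)=k**2 + 14*k/3 + 17/3.
Key eq: (3*k + 9)·f(k+1) = (1)·f(k) + (k**2 + 14*k/3 + 17/3).
Degrees (1,0,2) ⇒ d ≤ 1.
A polynomial solution: f(k) = (k + 1)/3.
Get s_k = R·t_k = -3**k*(k + 1)*factorial(k + 2) with R(k) = B(k−1)f(k)/C(k) = (k + 1)/(3*k**2 + 14*k + 17).
Check: Δs_k = -3**k*(3*k**2 + 14*k + 17)*factorial(k + 2). ✓

s_k = - 3^{k} \left(k + 1\right) \left(k + 2\right)!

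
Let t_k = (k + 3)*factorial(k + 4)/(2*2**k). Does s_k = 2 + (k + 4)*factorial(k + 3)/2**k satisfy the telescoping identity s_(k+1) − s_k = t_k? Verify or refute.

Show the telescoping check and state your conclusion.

s_(k+1) = 2**(-k - 1)*(k + 5)*factorial(k + 4) + 2
s_(k+1) − s_k = (k + 3)*factorial(k + 4)/(2*2**k)
(s_(k+1) − s_k) − t_k = 0

valid; difference matches t_k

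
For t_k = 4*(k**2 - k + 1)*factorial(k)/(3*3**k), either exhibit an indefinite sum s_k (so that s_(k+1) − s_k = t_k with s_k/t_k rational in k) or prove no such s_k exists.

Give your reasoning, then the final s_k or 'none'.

The ratio is -(k + 1)*(k - (k + 1)**2)/(3*k**2 - 3*k + 3).
Normal form (A,B,C) = (k/3 + 1/3, 1, k**2 - k + 1).
Key eq: (k/3 + 1/3)·f(k+1) = (1)·f(k) + (k**2 - k + 1).
d = 1 from the (1,0,2) case.
Coefficient equations give f(k) = 3*k.
Then R = B(k−1)f/C = 3*k/(k**2 - k + 1), so s_k = R(k)·t_k = 4*k*factorial(k)/3**k.
Check: Δs_k = 4*(k**2 - k + 1)*factorial(k)/(3*3**k). ✓

s_k = 4*k*factorial(k)/3**k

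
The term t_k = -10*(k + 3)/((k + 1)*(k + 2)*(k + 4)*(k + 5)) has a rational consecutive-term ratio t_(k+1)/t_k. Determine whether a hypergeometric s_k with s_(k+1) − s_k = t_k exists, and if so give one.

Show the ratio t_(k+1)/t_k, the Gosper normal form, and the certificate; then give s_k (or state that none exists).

s_k = 5*k*(-k - 5)/(4*(k**2 + 5*k + 4))

Compute t_(k+1)/t_k: get (k + 1)*(k + 4)**2/((k + 3)**2*(k + 6)).
Normal form (A,B,C) = (k + 1, k + 6, k**2 + 6*k + 9).
Key eq: (k + 1)·f(k+1) = (k + 5)·f(k) + (k**2 + 6*k + 9).
From deg A=1, deg B=1, deg C=2: d=4.
Solve for f: f(k) = k*(k + 2)*(k + 3)*(k + 5)/8 (degree 4 ≤ 4).
Then R = B(k−1)f/C = k*(k + 2)*(k + 5)**2/(8*(k + 3)), so s_k = R(k)·t_k = 5*k*(-k - 5)/(4*(k**2 + 5*k + 4)).
Check: Δs_k = 10*(-k - 3)/(k**4 + 12*k**3 + 49*k**2 + 78*k + 40). ✓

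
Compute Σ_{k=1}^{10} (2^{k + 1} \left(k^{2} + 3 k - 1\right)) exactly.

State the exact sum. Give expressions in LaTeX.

The ratio is 2*(k**2 + 5*k + 3)/(k**2 + 3*k - 1).
Factor: A=2; B=1; C=k**2 + 3*k - 1.
Key eq: (2)·f(k+1) = (1)·f(k) + (k**2 + 3*k - 1).
Degrees (0,0,2) ⇒ d ≤ 2.
Solving with deg f ≤ 2: f(k) = k**2 - k - 1.
Then R = B(k−1)f/C = (k**2 - k - 1)/(k**2 + 3*k - 1), so s_k = R(k)·t_k = 2**(k + 1)*(k**2 - k - 1).
s_(k+1) − s_k = 2**(k + 1)*(k**2 + 3*k - 1) = t_k.
Sum = s_(11) − s_(1); s_(11) = 446464, s_(1) = -4 ⇒ 446468.

Σ = 446468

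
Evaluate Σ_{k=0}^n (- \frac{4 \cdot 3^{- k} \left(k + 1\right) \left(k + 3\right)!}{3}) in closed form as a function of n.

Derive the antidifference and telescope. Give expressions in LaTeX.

Compute t_(k+1)/t_k: get (k + 2)*(k + 4)/(3*(k + 1)).
Factor: A=k/3 + 4/3; B=1; C=k + 1.
Set up (k/3 + 4/3)·f(k+1) − (1)·f(k) − (k + 1) = 0.
Degrees (1,0,1) ⇒ d ≤ 0.
Solving with deg f ≤ 0: f(k) = 3.
R(k) = B(k−1)·f(k)/C(k) = 3/(k + 1); s_k = R·t_k = -4*factorial(k + 3)/3**k.
Δs = -4*(k + 1)*factorial(k + 3)/(3*3**k), as required.
Telescope: S(n) = s_(n+1) − s_(0) = -4*3**(-n - 1)*factorial(n + 4) − (-24) = 24 - 4*factorial(n + 4)/(3*3**n).

S(n) = 24 - \frac{4 \cdot 3^{- n} \left(n + 4\right)!}{3}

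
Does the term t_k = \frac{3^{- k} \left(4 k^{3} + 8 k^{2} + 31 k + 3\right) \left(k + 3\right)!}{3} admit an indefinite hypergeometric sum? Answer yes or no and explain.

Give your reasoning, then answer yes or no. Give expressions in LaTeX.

Yes. s_k = 3^{- k} \left(4 k^{2} - 4 k + 3\right) \left(k + 3\right)!.

r(k) = (4*k**4 + 36*k**3 + 139*k**2 + 282*k + 184)/(3*(4*k**3 + 8*k**2 + 31*k + 3)) after simplifying.
Factor: A=k/3 + 4/3; B=1; C=k**3 + 2*k**2 + 31*k/4 + 3/4.
Set up (k/3 + 4/3)·f(k+1) − (1)·f(k) − (k**3 + 2*k**2 + 31*k/4 + 3/4) = 0.
Degrees (1,0,3) ⇒ d ≤ 2.
Solve for f: f(k) = 3*(4*k**2 - 4*k + 3)/4 (degree 2 ≤ 2).
Get s_k = R·t_k = (4*k**2 - 4*k + 3)*factorial(k + 3)/3**k with R(k) = B(k−1)f(k)/C(k) = 3*(4*k**2 - 4*k + 3)/(4*k**3 + 8*k**2 + 31*k + 3).
Δs = (4*k**3 + 8*k**2 + 31*k + 3)*factorial(k + 3)/(3*3**k), as required.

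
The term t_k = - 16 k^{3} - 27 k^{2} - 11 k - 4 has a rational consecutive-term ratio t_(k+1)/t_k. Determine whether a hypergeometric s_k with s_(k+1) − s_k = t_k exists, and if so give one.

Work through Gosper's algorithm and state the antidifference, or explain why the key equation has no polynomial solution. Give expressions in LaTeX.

s_k = k \left(- 4 k^{3} - k^{2} + 4 k - 3\right)

r(k) = (16*k**3 + 75*k**2 + 113*k + 58)/(16*k**3 + 27*k**2 + 11*k + 4) after simplifying.
Factor: A=1; B=1; C=k**3 + 27*k**2/16 + 11*k/16 + 1/4.
f must satisfy (1)·f(k+1) − (1)·f(k) = k**3 + 27*k**2/16 + 11*k/16 + 1/4.
Bound: deg f ≤ 4.
Coefficient equations give f(k) = k*(4*k**3 + k**2 - 4*k + 3)/16.
R(k) = B(k−1)·f(k)/C(k) = k*(4*k**3 + k**2 - 4*k + 3)/(16*k**3 + 27*k**2 + 11*k + 4); s_k = R·t_k = k*(-4*k**3 - k**2 + 4*k - 3).
Verify: -16*k**3 - 27*k**2 - 11*k - 4 matches t_k.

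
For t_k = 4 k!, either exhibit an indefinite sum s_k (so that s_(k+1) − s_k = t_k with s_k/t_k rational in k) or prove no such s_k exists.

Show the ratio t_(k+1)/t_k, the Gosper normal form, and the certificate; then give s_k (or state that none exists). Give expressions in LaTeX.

r(k) = k + 1 after simplifying.
So A=k + 1 and B=1, with C=1.
Solve (k + 1)·f(k+1) − (1)·f(k) = 1.
deg f ≤ -1 (via 1,0,0).
deg f ≤ -1 is impossible — no certificate.

no hypergeometric antidifference exists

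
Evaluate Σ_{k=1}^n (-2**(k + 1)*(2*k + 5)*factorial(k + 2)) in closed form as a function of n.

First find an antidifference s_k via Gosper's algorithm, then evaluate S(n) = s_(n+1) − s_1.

S(n) = -4*2**n*factorial(n + 3) + 24

r(k) = 2*(k + 3)*(2*k + 7)/(2*k + 5) after simplifying.
Take A(k)=2*k + 6, B(k)=1, C(k)=k + 5/2.
f must satisfy (2*k + 6)·f(k+1) − (1)·f(k) = k + 5/2.
Bound: deg f ≤ 0.
Solving with deg f ≤ 0: f(k) = 1/2.
Certificate R = B(k−1)f/C = 1/(2*k + 5) gives s_k = -2**(k + 1)*factorial(k + 2).
s_(k+1) − s_k = -2**(k + 1)*(2*k + 5)*factorial(k + 2) = t_k.
Telescope: S(n) = s_(n+1) − s_(1) = -2**(n + 2)*factorial(n + 3) − (-24) = -4*2**n*factorial(n + 3) + 24.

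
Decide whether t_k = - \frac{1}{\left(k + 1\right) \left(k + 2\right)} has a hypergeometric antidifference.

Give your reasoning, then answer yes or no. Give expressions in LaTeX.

Compute t_(k+1)/t_k: get (k + 1)/(k + 3).
Gosper form: A/B · C(k+1)/C(k) with A=k + 1, B=k + 3, C=1.
Need (k + 1)·f(k+1) − (k + 2)·f(k) = 1.
Degrees (1,1,0) ⇒ d ≤ 1.
Solve for f: f(k) = k (degree 1 ≤ 1).
R(k) = B(k−1)·f(k)/C(k) = k*(k + 2); s_k = R·t_k = -k/(k + 1).
Δs = -1/(k**2 + 3*k + 2), as required.

Yes. s_k = - \frac{k}{k + 1}.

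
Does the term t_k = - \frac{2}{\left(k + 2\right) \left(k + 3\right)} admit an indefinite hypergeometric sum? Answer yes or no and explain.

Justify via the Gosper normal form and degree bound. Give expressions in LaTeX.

Ratio r(k) = (k + 2)/(k + 4).
Take A(k)=k + 2, B(k)=k + 4, C(k)=1.
f must satisfy (k + 2)·f(k+1) − (k + 3)·f(k) = 1.
Bound: deg f ≤ 1.
Solving with deg f ≤ 1: f(k) = k/2.
So s_k = (B(k−1)f/C)·t_k = (k*(k + 3)/2)·t_k = -k/(k + 2).
Verify: -2/(k**2 + 5*k + 6) matches t_k.

Yes. s_k = - \frac{k}{k + 2}.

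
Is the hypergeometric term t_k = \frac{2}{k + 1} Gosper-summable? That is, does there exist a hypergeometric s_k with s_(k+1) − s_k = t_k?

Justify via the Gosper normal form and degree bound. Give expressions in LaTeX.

No — the linear system for f has no solution.

Compute t_(k+1)/t_k: get (k + 1)/(k + 2).
So A=k + 1 and B=k + 2, with C=1.
Key eq: (k + 1)·f(k+1) = (k + 1)·f(k) + (1).
deg f ≤ 0 (via 1,1,0).
Write f(k) = c0. Then LHS − RHS = -1, requiring -1 = 0: contradictory. No certificate.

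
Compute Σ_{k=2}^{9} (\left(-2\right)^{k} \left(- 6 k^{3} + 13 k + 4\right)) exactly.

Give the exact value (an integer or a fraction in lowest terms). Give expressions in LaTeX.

The ratio is 2*(-13*k + 6*(k + 1)**3 - 17)/(-6*k**3 + 13*k + 4).
A = -2, B = 1, C = k**3 - 13*k/6 - 2/3.
Set up (-2)·f(k+1) − (1)·f(k) − (k**3 - 13*k/6 - 2/3) = 0.
From deg A=0, deg B=0, deg C=3: d=3.
A polynomial solution: f(k) = -(2*k**3 - 4*k**2 - 3*k + 2)/6.
Then R = B(k−1)f/C = -(2*k**3 - 4*k**2 - 3*k + 2)/(6*k**3 - 13*k - 4), so s_k = R(k)·t_k = (-2)**k*(2*k**3 - 4*k**2 - 3*k + 2).
Δs = (-2)**k*(-6*k**3 + 13*k + 4), as required.
Telescoping: Σ = s_(10) − s_(2) = 1609728 − (-16) = 1609744.

Σ = 1609744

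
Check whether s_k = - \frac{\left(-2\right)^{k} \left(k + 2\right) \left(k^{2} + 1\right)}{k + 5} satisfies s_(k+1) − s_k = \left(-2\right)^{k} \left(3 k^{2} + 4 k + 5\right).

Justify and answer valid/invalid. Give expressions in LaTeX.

Invalid: residual \frac{\left(-2\right)^{k} \left(- 9 k^{3} - 60 k^{2} - 75 k - 78\right)}{k^{2} + 11 k + 30} ≠ 0.

s_(k+1) = 2*(-2)**k*(k + 3)*((k + 1)**2 + 1)/(k + 6)
s_(k+1) − s_k = (-2)**k*(3*k**4 + 28*k**3 + 79*k**2 + 100*k + 72)/(k**2 + 11*k + 30)
(s_(k+1) − s_k) − t_k = (-2)**k*(-9*k**3 - 60*k**2 - 75*k - 78)/(k**2 + 11*k + 30)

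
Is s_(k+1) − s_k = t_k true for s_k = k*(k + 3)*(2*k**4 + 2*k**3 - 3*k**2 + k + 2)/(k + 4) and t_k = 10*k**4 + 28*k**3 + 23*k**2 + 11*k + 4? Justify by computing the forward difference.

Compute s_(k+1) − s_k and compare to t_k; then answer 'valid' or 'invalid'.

s_(k+1) = (k + 1)*(k + 4)*(k + 2*(k + 1)**4 + 2*(k + 1)**3 - 3*(k + 1)**2 + 3)/(k + 5)
s_(k+1) − s_k = (10*k**6 + 110*k**5 + 409*k**4 + 640*k**3 + 461*k**2 + 210*k + 64)/(k**2 + 9*k + 20)
(s_(k+1) − s_k) − t_k = 2*(-4*k**5 - 33*k**4 - 69*k**3 - 51*k**2 - 23*k - 8)/(k**2 + 9*k + 20)

Invalid: residual 2*(-4*k**5 - 33*k**4 - 69*k**3 - 51*k**2 - 23*k - 8)/(k**2 + 9*k + 20) ≠ 0.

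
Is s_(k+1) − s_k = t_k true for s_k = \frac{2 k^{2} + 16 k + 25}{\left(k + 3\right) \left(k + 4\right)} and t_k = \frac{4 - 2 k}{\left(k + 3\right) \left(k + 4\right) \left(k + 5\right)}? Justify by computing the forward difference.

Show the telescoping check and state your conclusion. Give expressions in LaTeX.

s_(k+1) = (16*k + 2*(k + 1)**2 + 41)/((k + 4)*(k + 5))
s_(k+1) − s_k = 2*(2 - k)/(k**3 + 12*k**2 + 47*k + 60)
(s_(k+1) − s_k) − t_k = 0

valid (s_(k+1) − s_k reduces to t_k)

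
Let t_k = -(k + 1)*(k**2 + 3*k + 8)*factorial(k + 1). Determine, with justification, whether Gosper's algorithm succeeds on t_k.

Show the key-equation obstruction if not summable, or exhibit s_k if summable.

Yes. s_k = -(k**2 + k + 4)*factorial(k + 1).

r(k) = (k + 2)**2*(3*k + (k + 1)**2 + 11)/((k + 1)*(k**2 + 3*k + 8)) after simplifying.
A = k + 2, B = 1, C = k**3 + 4*k**2 + 11*k + 8.
Key eq: (k + 2)·f(k+1) = (1)·f(k) + (k**3 + 4*k**2 + 11*k + 8).
From deg A=1, deg B=0, deg C=3: d=2.
Coefficient equations give f(k) = k**2 + k + 4.
Certificate R = B(k−1)f/C = (k**2 + k + 4)/((k + 1)*(k**2 + 3*k + 8)) gives s_k = -(k**2 + k + 4)*factorial(k + 1).
Δs = -(k + 1)*(k**2 + 3*k + 8)*factorial(k + 1), as required.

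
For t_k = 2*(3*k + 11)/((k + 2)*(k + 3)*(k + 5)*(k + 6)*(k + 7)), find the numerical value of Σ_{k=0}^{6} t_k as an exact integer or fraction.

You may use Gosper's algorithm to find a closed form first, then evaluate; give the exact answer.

Step 1: r(k) = (k + 2)*(k + 5)*(3*k + 14)/((k + 4)*(k + 8)*(3*k + 11)).
A = k + 2, B = k + 8, C = k**2 + 23*k/3 + 44/3.
f must satisfy (k + 2)·f(k+1) − (k + 7)·f(k) = k**2 + 23*k/3 + 44/3.
From deg A=1, deg B=1, deg C=2: d=5.
Coefficient equations give f(k) = k*(k + 3)*(k + 4)*(k**2 + 13*k + 52)/180.
Certificate R = B(k−1)f/C = k*(k + 3)*(k + 7)*(k**2 + 13*k + 52)/(60*(3*k + 11)) gives s_k = k*(k**2 + 13*k + 52)/(30*(k**3 + 13*k**2 + 52*k + 60)).
Verify: 2*(3*k + 11)/(k**5 + 23*k**4 + 203*k**3 + 853*k**2 + 1692*k + 1260) matches t_k.
Sum = s_(7) − s_(0); s_(7) = 56/1755, s_(0) = 0 ⇒ 56/1755.

Σ = 56/1755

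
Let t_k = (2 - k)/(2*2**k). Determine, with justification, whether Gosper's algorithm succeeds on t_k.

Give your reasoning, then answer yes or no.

t_(k+1)/t_k = (k - 1)/(2*(k - 2)).
Normal form (A,B,C) = (1/2, 1, k - 2).
Solve (1/2)·f(k+1) − (1)·f(k) = k - 2.
deg f ≤ 1 (via 0,0,1).
Match coefficients ⇒ f(k) = -2*(k - 1).
Then R = B(k−1)f/C = -2*(k - 1)/(k - 2), so s_k = R(k)·t_k = (k - 1)/2**k.
Δs = (2 - k)/(2*2**k), as required.

Yes. s_k = (k - 1)/2**k.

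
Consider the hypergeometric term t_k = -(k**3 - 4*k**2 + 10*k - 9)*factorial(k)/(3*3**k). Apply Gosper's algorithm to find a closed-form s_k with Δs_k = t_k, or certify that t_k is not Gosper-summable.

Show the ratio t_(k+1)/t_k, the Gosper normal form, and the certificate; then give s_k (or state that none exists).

The ratio is (k**4 + 4*k**2 + 3*k - 2)/(3*(k**3 - 4*k**2 + 10*k - 9)).
So A=k/3 + 1/3 and B=1, with C=k**3 - 4*k**2 + 10*k - 9.
Set up (k/3 + 1/3)·f(k+1) − (1)·f(k) − (k**3 - 4*k**2 + 10*k - 9) = 0.
From deg A=1, deg B=0, deg C=3: d=2.
Match coefficients ⇒ f(k) = 3*(k - 3)*(k - 1).
R(k) = B(k−1)·f(k)/C(k) = 3*(k - 3)*(k - 1)/(k**3 - 4*k**2 + 10*k - 9); s_k = R·t_k = -(k - 3)*(k - 1)*factorial(k)/3**k.
s_(k+1) − s_k = -(k**3 - 4*k**2 + 10*k - 9)*factorial(k)/(3*3**k) = t_k.

s_k = -(k - 3)*(k - 1)*factorial(k)/3**k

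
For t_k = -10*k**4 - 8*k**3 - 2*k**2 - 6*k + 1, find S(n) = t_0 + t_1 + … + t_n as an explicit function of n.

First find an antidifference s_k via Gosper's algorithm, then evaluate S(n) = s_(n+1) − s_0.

r(k) = (10*k**4 + 48*k**3 + 86*k**2 + 74*k + 25)/(10*k**4 + 8*k**3 + 2*k**2 + 6*k - 1) after simplifying.
Factor: A=1; B=1; C=k**4 + 4*k**3/5 + k**2/5 + 3*k/5 - 1/10.
f must satisfy (1)·f(k+1) − (1)·f(k) = k**4 + 4*k**3/5 + k**2/5 + 3*k/5 - 1/10.
Degrees (0,0,4) ⇒ d ≤ 5.
Match coefficients ⇒ f(k) = k*(2*k**4 - 3*k**3 + 4*k - 4)/10.
R(k) = B(k−1)·f(k)/C(k) = k*(2*k**4 - 3*k**3 + 4*k - 4)/(10*k**4 + 8*k**3 + 2*k**2 + 6*k - 1); s_k = R·t_k = k*(-2*k**4 + 3*k**3 - 4*k + 4).
Verify: -10*k**4 - 8*k**3 - 2*k**2 - 6*k + 1 matches t_k.
Telescope: S(n) = s_(n+1) − s_(0) = -2*n**5 - 7*n**4 - 8*n**3 - 6*n**2 - 2*n + 1 − (0) = -2*n**5 - 7*n**4 - 8*n**3 - 6*n**2 - 2*n + 1.

S(n) = -2*n**5 - 7*n**4 - 8*n**3 - 6*n**2 - 2*n + 1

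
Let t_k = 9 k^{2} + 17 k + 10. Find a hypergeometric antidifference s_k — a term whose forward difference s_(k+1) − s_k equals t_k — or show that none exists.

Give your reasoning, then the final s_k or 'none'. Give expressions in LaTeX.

s_k = k \left(3 k^{2} + 4 k + 3\right)

The ratio is (9*k**2 + 35*k + 36)/(9*k**2 + 17*k + 10).
Take A(k)=1, B(k)=1, C(k)=k**2 + 17*k/9 + 10/9.
Set up (1)·f(k+1) − (1)·f(k) − (k**2 + 17*k/9 + 10/9) = 0.
deg f ≤ 3 (via 0,0,2).
Solving with deg f ≤ 3: f(k) = k*(3*k**2 + 4*k + 3)/9.
Certificate R = B(k−1)f/C = k*(3*k**2 + 4*k + 3)/(9*k**2 + 17*k + 10) gives s_k = k*(3*k**2 + 4*k + 3).
s_(k+1) − s_k = 9*k**2 + 17*k + 10 = t_k.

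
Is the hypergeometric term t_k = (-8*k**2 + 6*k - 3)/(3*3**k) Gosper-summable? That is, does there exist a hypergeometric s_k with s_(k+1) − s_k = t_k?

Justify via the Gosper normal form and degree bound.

Yes. s_k = (4*k**2 + k + 4)/3**k.

Step 1: r(k) = (8*k**2 + 10*k + 5)/(3*(8*k**2 - 6*k + 3)).
Factor: A=1/3; B=1; C=k**2 - 3*k/4 + 3/8.
Set up (1/3)·f(k+1) − (1)·f(k) − (k**2 - 3*k/4 + 3/8) = 0.
deg f ≤ 2 (via 0,0,2).
Coefficient equations give f(k) = -3*(4*k**2 + k + 4)/8.
R(k) = B(k−1)·f(k)/C(k) = -3*(4*k**2 + k + 4)/(8*k**2 - 6*k + 3); s_k = R·t_k = (4*k**2 + k + 4)/3**k.
s_(k+1) − s_k = (-8*k**2 + 6*k - 3)/(3*3**k) = t_k.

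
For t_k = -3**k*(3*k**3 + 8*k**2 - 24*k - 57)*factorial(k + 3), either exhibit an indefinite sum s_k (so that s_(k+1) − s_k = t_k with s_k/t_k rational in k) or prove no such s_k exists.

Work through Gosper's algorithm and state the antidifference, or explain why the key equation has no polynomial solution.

s_k = 3**k*(-k**2 + 3*k + 3)*factorial(k + 3)

r(k) = 3*(3*k**4 + 29*k**3 + 69*k**2 - 66*k - 280)/(3*k**3 + 8*k**2 - 24*k - 57) after simplifying.
Factor: A=3*k + 12; B=1; C=k**3 + 8*k**2/3 - 8*k - 19.
Solve (3*k + 12)·f(k+1) − (1)·f(k) = k**3 + 8*k**2/3 - 8*k - 19.
From deg A=1, deg B=0, deg C=3: d=2.
A polynomial solution: f(k) = (k**2 - 3*k - 3)/3.
Certificate R = B(k−1)f/C = (k**2 - 3*k - 3)/(3*k**3 + 8*k**2 - 24*k - 57) gives s_k = 3**k*(-k**2 + 3*k + 3)*factorial(k + 3).
Δs = -3**k*(3*k**3 + 8*k**2 - 24*k - 57)*factorial(k + 3), as required.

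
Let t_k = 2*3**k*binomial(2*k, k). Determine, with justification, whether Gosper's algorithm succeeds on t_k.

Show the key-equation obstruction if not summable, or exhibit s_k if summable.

Step 1: r(k) = 6*(2*k + 1)/(k + 1).
Normal form (A,B,C) = (12*k + 6, k + 1, 1).
Solve (12*k + 6)·f(k+1) − (k)·f(k) = 1.
Bound: deg f ≤ -1.
Negative degree bound (-1): no f exists, t_k not Gosper-summable.

No — t_k has no hypergeometric antidifference.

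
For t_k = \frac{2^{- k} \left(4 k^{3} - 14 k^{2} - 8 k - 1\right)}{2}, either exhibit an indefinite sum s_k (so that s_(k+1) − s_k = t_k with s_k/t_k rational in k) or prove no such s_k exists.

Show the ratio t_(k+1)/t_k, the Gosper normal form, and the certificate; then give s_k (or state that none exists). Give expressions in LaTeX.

r(k) = (4*k**3 - 2*k**2 - 24*k - 19)/(2*(4*k**3 - 14*k**2 - 8*k - 1)) after simplifying.
Normal form (A,B,C) = (1/2, 1, k**3 - 7*k**2/2 - 2*k - 1/4).
Set up (1/2)·f(k+1) − (1)·f(k) − (k**3 - 7*k**2/2 - 2*k - 1/4) = 0.
d = 3 from the (0,0,3) case.
Coefficient equations give f(k) = -(2*k + 1)*(2*k**2 - 2*k + 1)/2.
Certificate R = B(k−1)f/C = -2*(2*k + 1)*(2*k**2 - 2*k + 1)/(4*k**3 - 14*k**2 - 8*k - 1) gives s_k = (-4*k**3 + 2*k**2 - 1)/2**k.
s_(k+1) − s_k = (4*k**3 - 14*k**2 - 8*k - 1)/(2*2**k) = t_k.

s_k = 2^{- k} \left(- 4 k^{3} + 2 k^{2} - 1\right)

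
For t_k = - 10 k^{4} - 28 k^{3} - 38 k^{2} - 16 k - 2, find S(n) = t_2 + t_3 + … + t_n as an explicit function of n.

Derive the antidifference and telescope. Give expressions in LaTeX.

S(n) = - 2 n^{5} - 12 n^{4} - 30 n^{3} - 34 n^{2} - 16 n + 94

r(k) = (5*k**4 + 34*k**3 + 91*k**2 + 108*k + 47)/(5*k**4 + 14*k**3 + 19*k**2 + 8*k + 1) after simplifying.
Take A(k)=1, B(k)=1, C(k)=k**4 + 14*k**3/5 + 19*k**2/5 + 8*k/5 + 1/5.
Need (1)·f(k+1) − (1)·f(k) = k**4 + 14*k**3/5 + 19*k**2/5 + 8*k/5 + 1/5.
From deg A=0, deg B=0, deg C=4: d=5.
A polynomial solution: f(k) = k**2*(k**3 + k**2 + k - 2)/5.
So s_k = (B(k−1)f/C)·t_k = (k**2*(k**3 + k**2 + k - 2)/(5*k**4 + 14*k**3 + 19*k**2 + 8*k + 1))·t_k = 2*k**2*(-k**3 - k**2 - k + 2).
Verify: -10*k**4 - 28*k**3 - 38*k**2 - 16*k - 2 matches t_k.
Σ_(k=2)^n t_k = s_(n+1) − s_(2) = (-2*n**5 - 12*n**4 - 30*n**3 - 34*n**2 - 16*n - 2) − (-96), i.e. -2*n**5 - 12*n**4 - 30*n**3 - 34*n**2 - 16*n + 94.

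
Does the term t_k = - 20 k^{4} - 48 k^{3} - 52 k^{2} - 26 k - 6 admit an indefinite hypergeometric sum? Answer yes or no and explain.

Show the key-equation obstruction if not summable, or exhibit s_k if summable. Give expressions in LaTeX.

Yes. s_k = k \left(- 4 k^{4} - 2 k^{3} + k - 1\right).

Ratio r(k) = (10*k**4 + 64*k**3 + 158*k**2 + 177*k + 76)/(10*k**4 + 24*k**3 + 26*k**2 + 13*k + 3).
Factor: A=1; B=1; C=k**4 + 12*k**3/5 + 13*k**2/5 + 13*k/10 + 3/10.
Need (1)·f(k+1) − (1)·f(k) = k**4 + 12*k**3/5 + 13*k**2/5 + 13*k/10 + 3/10.
deg f ≤ 5 (via 0,0,4).
Coefficient equations give f(k) = k*(4*k**4 + 2*k**3 - k + 1)/20.
So s_k = (B(k−1)f/C)·t_k = (k*(4*k**4 + 2*k**3 - k + 1)/(2*(10*k**4 + 24*k**3 + 26*k**2 + 13*k + 3)))·t_k = k*(-4*k**4 - 2*k**3 + k - 1).
Verify: -20*k**4 - 48*k**3 - 52*k**2 - 26*k - 6 matches t_k.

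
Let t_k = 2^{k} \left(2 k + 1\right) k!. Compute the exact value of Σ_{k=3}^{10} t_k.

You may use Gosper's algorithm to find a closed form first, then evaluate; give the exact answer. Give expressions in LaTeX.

Σ = 81749606352

The ratio is 2*(k + 1)*(2*k + 3)/(2*k + 1).
Take A(k)=2*k + 2, B(k)=1, C(k)=k + 1/2.
f must satisfy (2*k + 2)·f(k+1) − (1)·f(k) = k + 1/2.
From deg A=1, deg B=0, deg C=1: d=0.
Solving with deg f ≤ 0: f(k) = 1/2.
Then R = B(k−1)f/C = 1/(2*k + 1), so s_k = R(k)·t_k = 2**k*factorial(k).
Verify: 2**k*(2*k + 1)*factorial(k) matches t_k.
Evaluate s at k=11 and k=3: 81749606400 and 48; difference 81749606352.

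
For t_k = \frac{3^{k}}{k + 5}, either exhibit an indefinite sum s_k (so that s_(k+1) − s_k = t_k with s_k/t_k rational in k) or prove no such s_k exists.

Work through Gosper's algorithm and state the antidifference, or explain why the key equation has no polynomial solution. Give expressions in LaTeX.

no hypergeometric antidifference exists

The ratio is 3*(k + 5)/(k + 6).
Gosper form: A/B · C(k+1)/C(k) with A=3*k + 15, B=k + 6, C=1.
f must satisfy (3*k + 15)·f(k+1) − (k + 5)·f(k) = 1.
Degrees (1,1,0) ⇒ d ≤ -1.
Bound -1 < 0, so the key equation has no polynomial solution.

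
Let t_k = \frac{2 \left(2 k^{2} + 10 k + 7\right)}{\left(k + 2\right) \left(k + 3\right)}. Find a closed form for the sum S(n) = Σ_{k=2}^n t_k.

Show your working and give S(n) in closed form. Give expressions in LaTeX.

S(n) = \frac{8 n^{2} + 11 n - 19}{2 \left(n + 3\right)}

The ratio is (k + 2)*(10*k + 2*(k + 1)**2 + 17)/((k + 4)*(2*k**2 + 10*k + 7)).
Take A(k)=k + 2, B(k)=k + 4, C(k)=k**2 + 5*k + 7/2.
f must satisfy (k + 2)·f(k+1) − (k + 3)·f(k) = k**2 + 5*k + 7/2.
Degrees (1,1,2) ⇒ d ≤ 2.
A polynomial solution: f(k) = k*(4*k + 3)/4.
Then R = B(k−1)f/C = k*(k + 3)*(4*k + 3)/(2*(2*k**2 + 10*k + 7)), so s_k = R(k)·t_k = k*(4*k + 3)/(k + 2).
Δs = 2*(2*k**2 + 10*k + 7)/(k**2 + 5*k + 6), as required.
s_(n+1) = (4*n**2 + 11*n + 7)/(n + 3) and s_(2) = 11/2, so S(n) = (8*n**2 + 11*n - 19)/(2*(n + 3)).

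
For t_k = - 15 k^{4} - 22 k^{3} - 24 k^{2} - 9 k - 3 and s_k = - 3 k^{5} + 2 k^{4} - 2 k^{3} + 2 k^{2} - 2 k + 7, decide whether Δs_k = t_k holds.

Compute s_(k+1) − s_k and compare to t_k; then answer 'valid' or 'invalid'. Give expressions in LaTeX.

Valid: the claim telescopes to t_k.

s_(k+1) = -3*k**5 - 13*k**4 - 24*k**3 - 22*k**2 - 11*k + 4
s_(k+1) − s_k = -15*k**4 - 22*k**3 - 24*k**2 - 9*k - 3
(s_(k+1) − s_k) − t_k = 0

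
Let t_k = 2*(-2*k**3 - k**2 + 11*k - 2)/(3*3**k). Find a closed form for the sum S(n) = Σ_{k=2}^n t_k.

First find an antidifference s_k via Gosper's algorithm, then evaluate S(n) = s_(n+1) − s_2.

S(n) = 3**(-n - 1)*(-3**(n + 2) + 2*n**3 + 10*n**2 + 10*n + 5)

r(k) = (2*k**3 + 7*k**2 - 3*k - 6)/(3*(2*k**3 + k**2 - 11*k + 2)) after simplifying.
A = 1/3, B = 1, C = k**3 + k**2/2 - 11*k/2 + 1.
f must satisfy (1/3)·f(k+1) − (1)·f(k) = k**3 + k**2/2 - 11*k/2 + 1.
Bound: deg f ≤ 3.
Solving with deg f ≤ 3: f(k) = -3*(2*k**3 + 4*k**2 - 4*k + 3)/4.
Then R = B(k−1)f/C = -3*(2*k**3 + 4*k**2 - 4*k + 3)/(2*(k - 2)*(2*k**2 + 5*k - 1)), so s_k = R(k)·t_k = (2*k**3 + 4*k**2 - 4*k + 3)/3**k.
Δs = 2*(-2*k**3 - k**2 + 11*k - 2)/(3*3**k), as required.
s_(n+1) = 3**(-n - 1)*(2*n**3 + 10*n**2 + 10*n + 5) and s_(2) = 3, so S(n) = 3**(-n - 1)*(-3**(n + 2) + 2*n**3 + 10*n**2 + 10*n + 5).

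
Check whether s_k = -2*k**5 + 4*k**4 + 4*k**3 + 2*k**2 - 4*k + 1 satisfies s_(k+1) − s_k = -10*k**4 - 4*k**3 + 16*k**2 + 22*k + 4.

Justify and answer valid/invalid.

Valid: the claim telescopes to t_k.

s_(k+1) = -2*k**5 - 6*k**4 + 18*k**2 + 18*k + 5
s_(k+1) − s_k = -10*k**4 - 4*k**3 + 16*k**2 + 22*k + 4
(s_(k+1) − s_k) − t_k = 0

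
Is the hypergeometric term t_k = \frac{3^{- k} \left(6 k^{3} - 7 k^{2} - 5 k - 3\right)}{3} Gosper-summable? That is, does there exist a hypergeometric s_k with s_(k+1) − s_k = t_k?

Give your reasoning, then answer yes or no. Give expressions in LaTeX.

Compute t_(k+1)/t_k: get (6*k**3 + 11*k**2 - k - 9)/(3*(6*k**3 - 7*k**2 - 5*k - 3)).
Take A(k)=1/3, B(k)=1, C(k)=k**3 - 7*k**2/6 - 5*k/6 - 1/2.
Need (1/3)·f(k+1) − (1)·f(k) = k**3 - 7*k**2/6 - 5*k/6 - 1/2.
From deg A=0, deg B=0, deg C=3: d=3.
Solving with deg f ≤ 3: f(k) = -(3*k**3 + k**2 + 3*k + 2)/2.
Get s_k = R·t_k = (-3*k**3 - k**2 - 3*k - 2)/3**k with R(k) = B(k−1)f(k)/C(k) = -3*(3*k**3 + k**2 + 3*k + 2)/(6*k**3 - 7*k**2 - 5*k - 3).
s_(k+1) − s_k = (6*k**3 - 7*k**2 - 5*k - 3)/(3*3**k) = t_k.

Yes. s_k = 3^{- k} \left(- 3 k^{3} - k^{2} - 3 k - 2\right).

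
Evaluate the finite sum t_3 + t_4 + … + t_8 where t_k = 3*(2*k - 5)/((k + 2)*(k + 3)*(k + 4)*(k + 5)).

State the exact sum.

Σ = 73/5005

Compute t_(k+1)/t_k: get (k + 2)*(2*k - 3)/((k + 6)*(2*k - 5)).
Normal form (A,B,C) = (k + 2, k + 6, k - 5/2).
f must satisfy (k + 2)·f(k+1) − (k + 5)·f(k) = k - 5/2.
From deg A=1, deg B=1, deg C=1: d=3.
Match coefficients ⇒ f(k) = -k*(k**2 + 9*k + 50)/48.
Certificate R = B(k−1)f/C = -k*(k + 5)*(k**2 + 9*k + 50)/(24*(2*k - 5)) gives s_k = k*(-k**2 - 9*k - 50)/(8*(k + 2)*(k + 3)*(k + 4)).
s_(k+1) − s_k = 3*(2*k - 5)/(k**4 + 14*k**3 + 71*k**2 + 154*k + 120) = t_k.
Evaluate s at k=9 and k=3: -159/1144 and -43/280; difference 73/5005.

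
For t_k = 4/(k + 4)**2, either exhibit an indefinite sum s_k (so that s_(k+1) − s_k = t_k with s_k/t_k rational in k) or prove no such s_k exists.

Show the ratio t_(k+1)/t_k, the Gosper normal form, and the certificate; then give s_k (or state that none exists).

Compute t_(k+1)/t_k: get (k + 4)**2/(k + 5)**2.
Normal form (A,B,C) = (k**2 + 8*k + 16, k**2 + 10*k + 25, 1).
Key eq: (k**2 + 8*k + 16)·f(k+1) = (k**2 + 8*k + 16)·f(k) + (1).
Degrees (2,2,0) ⇒ d ≤ 0.
f = c0 ⇒ A·f(k+1) − B(k−1)·f(k) − C = -1. The system {-1 = 0} is inconsistent; no antidifference.

none — t_k is not Gosper-summable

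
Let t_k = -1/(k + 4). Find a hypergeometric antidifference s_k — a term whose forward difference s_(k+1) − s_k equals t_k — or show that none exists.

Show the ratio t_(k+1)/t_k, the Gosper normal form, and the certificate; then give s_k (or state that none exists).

Step 1: r(k) = (k + 4)/(k + 5).
Factor: A=k + 4; B=k + 5; C=1.
f must satisfy (k + 4)·f(k+1) − (k + 4)·f(k) = 1.
deg f ≤ 0 (via 1,1,0).
Generic f = c0 gives residual -1; -1 = 0 cannot hold, so t_k is not Gosper-summable.

not Gosper-summable; s_k does not exist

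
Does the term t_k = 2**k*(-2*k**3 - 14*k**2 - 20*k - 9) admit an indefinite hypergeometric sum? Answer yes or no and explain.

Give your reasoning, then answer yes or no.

Yes. s_k = 2**k*(-2*k**3 - 2*k**2 - 1).

The ratio is 2*(2*k**3 + 20*k**2 + 54*k + 45)/(2*k**3 + 14*k**2 + 20*k + 9).
Take A(k)=2, B(k)=1, C(k)=k**3 + 7*k**2 + 10*k + 9/2.
Solve (2)·f(k+1) − (1)·f(k) = k**3 + 7*k**2 + 10*k + 9/2.
Degrees (0,0,3) ⇒ d ≤ 3.
Match coefficients ⇒ f(k) = (2*k**3 + 2*k**2 + 1)/2.
Then R = B(k−1)f/C = (2*k**3 + 2*k**2 + 1)/(2*k**3 + 14*k**2 + 20*k + 9), so s_k = R(k)·t_k = 2**k*(-2*k**3 - 2*k**2 - 1).
Verify: 2**k*(-2*k**3 - 14*k**2 - 20*k - 9) matches t_k.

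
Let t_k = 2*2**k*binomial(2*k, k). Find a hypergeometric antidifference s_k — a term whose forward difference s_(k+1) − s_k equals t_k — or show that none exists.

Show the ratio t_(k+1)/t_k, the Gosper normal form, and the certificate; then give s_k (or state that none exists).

Ratio r(k) = 4*(2*k + 1)/(k + 1).
Factor: A=8*k + 4; B=k + 1; C=1.
Solve (8*k + 4)·f(k+1) − (k)·f(k) = 1.
From deg A=1, deg B=1, deg C=0: d=-1.
Negative degree bound (-1): no f exists, t_k not Gosper-summable.

none — t_k is not Gosper-summable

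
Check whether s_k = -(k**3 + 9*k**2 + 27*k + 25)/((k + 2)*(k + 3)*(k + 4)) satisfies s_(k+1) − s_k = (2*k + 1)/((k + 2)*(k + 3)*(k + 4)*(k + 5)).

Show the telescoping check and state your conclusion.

valid; difference matches t_k

s_(k+1) = (-27*k - (k + 1)**3 - 9*(k + 1)**2 - 52)/((k + 3)*(k + 4)*(k + 5))
s_(k+1) − s_k = (2*k + 1)/(k**4 + 14*k**3 + 71*k**2 + 154*k + 120)
(s_(k+1) − s_k) − t_k = 0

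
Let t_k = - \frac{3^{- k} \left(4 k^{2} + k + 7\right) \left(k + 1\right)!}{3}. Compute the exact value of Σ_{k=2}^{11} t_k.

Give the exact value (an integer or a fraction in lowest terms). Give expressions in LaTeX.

Ratio r(k) = (k + 2)*(k + 4*(k + 1)**2 + 8)/(3*(4*k**2 + k + 7)).
Normal form (A,B,C) = (k/3 + 2/3, 1, k**2 + k/4 + 7/4).
Need (k/3 + 2/3)·f(k+1) − (1)·f(k) = k**2 + k/4 + 7/4.
From deg A=1, deg B=0, deg C=2: d=1.
Coefficient equations give f(k) = 3*(4*k + 1)/4.
Then R = B(k−1)f/C = 3*(4*k + 1)/(4*k**2 + k + 7), so s_k = R(k)·t_k = -(4*k + 1)*factorial(k + 1)/3**k.
Check: Δs_k = -(4*k**2 + k + 7)*factorial(k + 1)/(3*3**k). ✓
Telescoping: Σ = s_(12) − s_(2) = -1255654400/2187 − (-6) = -1255641278/2187.

Σ = -1255641278/2187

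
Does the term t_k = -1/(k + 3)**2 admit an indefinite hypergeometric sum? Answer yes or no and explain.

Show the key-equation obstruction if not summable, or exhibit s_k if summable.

t_(k+1)/t_k = (k + 3)**2/(k + 4)**2.
So A=k**2 + 6*k + 9 and B=k**2 + 8*k + 16, with C=1.
f must satisfy (k**2 + 6*k + 9)·f(k+1) − (k**2 + 6*k + 9)·f(k) = 1.
d = 0 from the (2,2,0) case.
Put f(k) = c0: A·f(k+1) − B(k−1)·f(k) − C = -1; need -1 = 0 — inconsistent ⇒ no f, not summable.

No; the coefficient equations for f are inconsistent.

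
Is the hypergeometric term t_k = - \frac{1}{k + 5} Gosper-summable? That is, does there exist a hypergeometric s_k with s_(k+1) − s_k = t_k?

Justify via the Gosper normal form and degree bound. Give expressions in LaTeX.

t_(k+1)/t_k = (k + 5)/(k + 6).
Take A(k)=k + 5, B(k)=k + 6, C(k)=1.
Solve (k + 5)·f(k+1) − (k + 5)·f(k) = 1.
deg f ≤ 0 (via 1,1,0).
Write f(k) = c0. Then LHS − RHS = -1, requiring -1 = 0: contradictory. No certificate.

No — key equation has no polynomial f.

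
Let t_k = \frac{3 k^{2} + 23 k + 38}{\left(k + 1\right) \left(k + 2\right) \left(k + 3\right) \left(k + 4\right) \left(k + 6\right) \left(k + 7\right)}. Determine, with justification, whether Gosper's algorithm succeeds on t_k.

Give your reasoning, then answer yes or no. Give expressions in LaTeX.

Yes. s_k = \frac{k \left(k^{2} + 10 k + 27\right)}{18 \left(k^{3} + 10 k^{2} + 27 k + 18\right)}.

t_(k+1)/t_k = (k + 1)*(k + 6)*(23*k + 3*(k + 1)**2 + 61)/((k + 5)*(k + 8)*(3*k**2 + 23*k + 38)).
Normal form (A,B,C) = (k + 1, k + 8, k**3 + 38*k**2/3 + 51*k + 190/3).
Need (k + 1)·f(k+1) − (k + 7)·f(k) = k**3 + 38*k**2/3 + 51*k + 190/3.
Bound: deg f ≤ 6.
Coefficient equations give f(k) = k*(k + 2)*(k + 4)*(k + 5)*(k**2 + 10*k + 27)/54.
Get s_k = R·t_k = k*(k**2 + 10*k + 27)/(18*(k**3 + 10*k**2 + 27*k + 18)) with R(k) = B(k−1)f(k)/C(k) = k*(k + 2)*(k + 4)*(k + 7)*(k**2 + 10*k + 27)/(18*(3*k**2 + 23*k + 38)).
Verify: (3*k**2 + 23*k + 38)/(k**6 + 23*k**5 + 207*k**4 + 925*k**3 + 2144*k**2 + 2412*k + 1008) matches t_k.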